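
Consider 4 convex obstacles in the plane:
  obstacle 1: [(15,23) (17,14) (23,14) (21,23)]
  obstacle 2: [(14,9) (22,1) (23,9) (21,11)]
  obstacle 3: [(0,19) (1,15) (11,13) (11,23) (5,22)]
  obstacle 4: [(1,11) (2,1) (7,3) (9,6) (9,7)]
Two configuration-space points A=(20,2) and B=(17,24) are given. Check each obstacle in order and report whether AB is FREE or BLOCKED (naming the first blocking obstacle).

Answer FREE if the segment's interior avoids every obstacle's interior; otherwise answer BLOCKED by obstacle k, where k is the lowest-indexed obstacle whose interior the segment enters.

Obstacle 1 [(15,23) (17,14) (23,14) (21,23)]:
  edge (15,23)–(17,14): clear
  edge (17,14)–(23,14): crosses AB
  edge (23,14)–(21,23): clear
  edge (21,23)–(15,23): crosses AB
  → BLOCKED
Obstacle 2 [(14,9) (22,1) (23,9) (21,11)]:
  edge (14,9)–(22,1): crosses AB
  edge (22,1)–(23,9): clear
  edge (23,9)–(21,11): clear
  edge (21,11)–(14,9): crosses AB
  → BLOCKED
Obstacle 3 [(0,19) (1,15) (11,13) (11,23) (5,22)]:
  edge (0,19)–(1,15): clear
  edge (1,15)–(11,13): clear
  edge (11,13)–(11,23): clear
  edge (11,23)–(5,22): clear
  edge (5,22)–(0,19): clear
  midpoint (37/2,13) outside
  → clear
Obstacle 4 [(1,11) (2,1) (7,3) (9,6) (9,7)]:
  edge (1,11)–(2,1): clear
  edge (2,1)–(7,3): clear
  edge (7,3)–(9,6): clear
  edge (9,6)–(9,7): clear
  edge (9,7)–(1,11): clear
  midpoint (37/2,13) outside
  → clear

BLOCKED by obstacle 1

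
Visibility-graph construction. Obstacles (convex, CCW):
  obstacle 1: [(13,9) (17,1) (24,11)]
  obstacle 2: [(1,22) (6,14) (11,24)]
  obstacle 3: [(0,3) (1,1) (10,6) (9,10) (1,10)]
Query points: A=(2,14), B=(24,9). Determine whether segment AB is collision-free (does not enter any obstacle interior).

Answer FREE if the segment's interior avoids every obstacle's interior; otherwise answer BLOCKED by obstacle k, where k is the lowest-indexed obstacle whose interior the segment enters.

Obstacle 1 [(13,9) (17,1) (24,11)]:
  edge (13,9)–(17,1): clear
  edge (17,1)–(24,11): crosses AB
  edge (24,11)–(13,9): crosses AB
  → BLOCKED
Obstacle 2 [(1,22) (6,14) (11,24)]:
  edge (1,22)–(6,14): clear
  edge (6,14)–(11,24): clear
  edge (11,24)–(1,22): clear
  midpoint (13,23/2) outside
  → clear
Obstacle 3 [(0,3) (1,1) (10,6) (9,10) (1,10)]:
  edge (0,3)–(1,1): clear
  edge (1,1)–(10,6): clear
  edge (10,6)–(9,10): clear
  edge (9,10)–(1,10): clear
  edge (1,10)–(0,3): clear
  midpoint (13,23/2) outside
  → clear

BLOCKED by obstacle 1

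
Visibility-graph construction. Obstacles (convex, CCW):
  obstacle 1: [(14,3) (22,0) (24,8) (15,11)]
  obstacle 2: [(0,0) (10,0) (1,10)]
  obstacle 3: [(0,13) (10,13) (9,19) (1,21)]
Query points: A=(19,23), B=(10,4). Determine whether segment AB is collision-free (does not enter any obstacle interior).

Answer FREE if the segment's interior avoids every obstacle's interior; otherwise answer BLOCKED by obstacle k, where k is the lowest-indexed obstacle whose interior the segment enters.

FREE

Obstacle 1 [(14,3) (22,0) (24,8) (15,11)]:
  edge (14,3)–(22,0): clear
  edge (22,0)–(24,8): clear
  edge (24,8)–(15,11): clear
  edge (15,11)–(14,3): clear
  midpoint (29/2,27/2) outside
  → clear
Obstacle 2 [(0,0) (10,0) (1,10)]:
  edge (0,0)–(10,0): clear
  edge (10,0)–(1,10): clear
  edge (1,10)–(0,0): clear
  midpoint (29/2,27/2) outside
  → clear
Obstacle 3 [(0,13) (10,13) (9,19) (1,21)]:
  edge (0,13)–(10,13): clear
  edge (10,13)–(9,19): clear
  edge (9,19)–(1,21): clear
  edge (1,21)–(0,13): clear
  midpoint (29/2,27/2) outside
  → clear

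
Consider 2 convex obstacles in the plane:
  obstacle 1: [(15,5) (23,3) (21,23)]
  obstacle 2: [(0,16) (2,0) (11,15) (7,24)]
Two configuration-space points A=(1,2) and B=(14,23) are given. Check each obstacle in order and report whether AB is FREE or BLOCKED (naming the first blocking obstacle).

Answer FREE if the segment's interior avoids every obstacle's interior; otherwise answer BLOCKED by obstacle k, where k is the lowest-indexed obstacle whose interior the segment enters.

Obstacle 1 [(15,5) (23,3) (21,23)]:
  edge (15,5)–(23,3): clear
  edge (23,3)–(21,23): clear
  edge (21,23)–(15,5): clear
  midpoint (15/2,25/2) outside
  → clear
Obstacle 2 [(0,16) (2,0) (11,15) (7,24)]:
  edge (0,16)–(2,0): crosses AB
  edge (2,0)–(11,15): clear
  edge (11,15)–(7,24): crosses AB
  edge (7,24)–(0,16): clear
  → BLOCKED

BLOCKED by obstacle 2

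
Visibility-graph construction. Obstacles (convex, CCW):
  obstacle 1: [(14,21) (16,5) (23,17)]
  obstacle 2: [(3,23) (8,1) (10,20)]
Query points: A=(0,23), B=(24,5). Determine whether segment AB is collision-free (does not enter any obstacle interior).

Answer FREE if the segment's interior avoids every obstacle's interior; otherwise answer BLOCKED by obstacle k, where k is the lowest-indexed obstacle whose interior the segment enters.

BLOCKED by obstacle 1

Obstacle 1 [(14,21) (16,5) (23,17)]:
  edge (14,21)–(16,5): crosses AB
  edge (16,5)–(23,17): crosses AB
  edge (23,17)–(14,21): clear
  → BLOCKED
Obstacle 2 [(3,23) (8,1) (10,20)]:
  edge (3,23)–(8,1): crosses AB
  edge (8,1)–(10,20): crosses AB
  edge (10,20)–(3,23): clear
  → BLOCKED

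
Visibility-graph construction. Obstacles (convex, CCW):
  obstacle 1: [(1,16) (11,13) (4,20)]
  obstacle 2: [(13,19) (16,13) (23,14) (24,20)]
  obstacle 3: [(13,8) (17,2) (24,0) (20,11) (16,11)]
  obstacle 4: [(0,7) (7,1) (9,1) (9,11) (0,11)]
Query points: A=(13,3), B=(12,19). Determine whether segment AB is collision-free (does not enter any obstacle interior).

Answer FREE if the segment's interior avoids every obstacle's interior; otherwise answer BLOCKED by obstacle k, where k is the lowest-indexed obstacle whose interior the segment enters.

Obstacle 1 [(1,16) (11,13) (4,20)]:
  edge (1,16)–(11,13): clear
  edge (11,13)–(4,20): clear
  edge (4,20)–(1,16): clear
  midpoint (25/2,11) outside
  → clear
Obstacle 2 [(13,19) (16,13) (23,14) (24,20)]:
  edge (13,19)–(16,13): clear
  edge (16,13)–(23,14): clear
  edge (23,14)–(24,20): clear
  edge (24,20)–(13,19): clear
  midpoint (25/2,11) outside
  → clear
Obstacle 3 [(13,8) (17,2) (24,0) (20,11) (16,11)]:
  edge (13,8)–(17,2): clear
  edge (17,2)–(24,0): clear
  edge (24,0)–(20,11): clear
  edge (20,11)–(16,11): clear
  edge (16,11)–(13,8): clear
  midpoint (25/2,11) outside
  → clear
Obstacle 4 [(0,7) (7,1) (9,1) (9,11) (0,11)]:
  edge (0,7)–(7,1): clear
  edge (7,1)–(9,1): clear
  edge (9,1)–(9,11): clear
  edge (9,11)–(0,11): clear
  edge (0,11)–(0,7): clear
  midpoint (25/2,11) outside
  → clear

FREE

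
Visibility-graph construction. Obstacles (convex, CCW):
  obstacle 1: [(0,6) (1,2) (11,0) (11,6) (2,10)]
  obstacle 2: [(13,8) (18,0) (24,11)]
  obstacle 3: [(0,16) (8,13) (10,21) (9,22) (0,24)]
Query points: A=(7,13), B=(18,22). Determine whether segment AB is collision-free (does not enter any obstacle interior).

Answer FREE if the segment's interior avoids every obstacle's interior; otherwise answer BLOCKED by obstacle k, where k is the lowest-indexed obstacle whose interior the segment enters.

Obstacle 1 [(0,6) (1,2) (11,0) (11,6) (2,10)]:
  edge (0,6)–(1,2): clear
  edge (1,2)–(11,0): clear
  edge (11,0)–(11,6): clear
  edge (11,6)–(2,10): clear
  edge (2,10)–(0,6): clear
  midpoint (25/2,35/2) outside
  → clear
Obstacle 2 [(13,8) (18,0) (24,11)]:
  edge (13,8)–(18,0): clear
  edge (18,0)–(24,11): clear
  edge (24,11)–(13,8): clear
  midpoint (25/2,35/2) outside
  → clear
Obstacle 3 [(0,16) (8,13) (10,21) (9,22) (0,24)]:
  edge (0,16)–(8,13): crosses AB
  edge (8,13)–(10,21): crosses AB
  edge (10,21)–(9,22): clear
  edge (9,22)–(0,24): clear
  edge (0,24)–(0,16): clear
  → BLOCKED

BLOCKED by obstacle 3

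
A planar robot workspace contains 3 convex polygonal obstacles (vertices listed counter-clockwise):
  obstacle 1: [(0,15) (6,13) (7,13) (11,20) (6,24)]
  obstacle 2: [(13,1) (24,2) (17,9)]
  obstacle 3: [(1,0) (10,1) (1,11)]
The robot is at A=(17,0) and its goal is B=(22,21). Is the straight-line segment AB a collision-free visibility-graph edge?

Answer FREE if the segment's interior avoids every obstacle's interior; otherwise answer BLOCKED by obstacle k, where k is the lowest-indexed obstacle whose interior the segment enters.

BLOCKED by obstacle 2

Obstacle 1 [(0,15) (6,13) (7,13) (11,20) (6,24)]:
  edge (0,15)–(6,13): clear
  edge (6,13)–(7,13): clear
  edge (7,13)–(11,20): clear
  edge (11,20)–(6,24): clear
  edge (6,24)–(0,15): clear
  midpoint (39/2,21/2) outside
  → clear
Obstacle 2 [(13,1) (24,2) (17,9)]:
  edge (13,1)–(24,2): crosses AB
  edge (24,2)–(17,9): crosses AB
  edge (17,9)–(13,1): clear
  → BLOCKED
Obstacle 3 [(1,0) (10,1) (1,11)]:
  edge (1,0)–(10,1): clear
  edge (10,1)–(1,11): clear
  edge (1,11)–(1,0): clear
  midpoint (39/2,21/2) outside
  → clear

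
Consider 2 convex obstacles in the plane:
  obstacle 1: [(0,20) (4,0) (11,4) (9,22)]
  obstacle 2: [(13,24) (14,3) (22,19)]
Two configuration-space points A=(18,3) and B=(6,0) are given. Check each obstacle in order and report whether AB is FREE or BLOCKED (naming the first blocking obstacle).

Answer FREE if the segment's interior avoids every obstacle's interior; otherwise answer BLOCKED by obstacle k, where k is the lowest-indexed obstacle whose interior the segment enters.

FREE

Obstacle 1 [(0,20) (4,0) (11,4) (9,22)]:
  edge (0,20)–(4,0): clear
  edge (4,0)–(11,4): clear
  edge (11,4)–(9,22): clear
  edge (9,22)–(0,20): clear
  midpoint (12,3/2) outside
  → clear
Obstacle 2 [(13,24) (14,3) (22,19)]:
  edge (13,24)–(14,3): clear
  edge (14,3)–(22,19): clear
  edge (22,19)–(13,24): clear
  midpoint (12,3/2) outside
  → clear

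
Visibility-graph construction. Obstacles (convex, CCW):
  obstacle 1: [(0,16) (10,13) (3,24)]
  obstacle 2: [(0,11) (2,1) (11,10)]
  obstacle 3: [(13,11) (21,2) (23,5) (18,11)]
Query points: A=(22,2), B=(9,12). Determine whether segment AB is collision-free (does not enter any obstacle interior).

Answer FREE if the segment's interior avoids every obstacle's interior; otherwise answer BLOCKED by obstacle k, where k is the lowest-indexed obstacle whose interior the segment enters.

BLOCKED by obstacle 3

Obstacle 1 [(0,16) (10,13) (3,24)]:
  edge (0,16)–(10,13): clear
  edge (10,13)–(3,24): clear
  edge (3,24)–(0,16): clear
  midpoint (31/2,7) outside
  → clear
Obstacle 2 [(0,11) (2,1) (11,10)]:
  edge (0,11)–(2,1): clear
  edge (2,1)–(11,10): clear
  edge (11,10)–(0,11): clear
  midpoint (31/2,7) outside
  → clear
Obstacle 3 [(13,11) (21,2) (23,5) (18,11)]:
  edge (13,11)–(21,2): crosses AB
  edge (21,2)–(23,5): crosses AB
  edge (23,5)–(18,11): clear
  edge (18,11)–(13,11): clear
  → BLOCKED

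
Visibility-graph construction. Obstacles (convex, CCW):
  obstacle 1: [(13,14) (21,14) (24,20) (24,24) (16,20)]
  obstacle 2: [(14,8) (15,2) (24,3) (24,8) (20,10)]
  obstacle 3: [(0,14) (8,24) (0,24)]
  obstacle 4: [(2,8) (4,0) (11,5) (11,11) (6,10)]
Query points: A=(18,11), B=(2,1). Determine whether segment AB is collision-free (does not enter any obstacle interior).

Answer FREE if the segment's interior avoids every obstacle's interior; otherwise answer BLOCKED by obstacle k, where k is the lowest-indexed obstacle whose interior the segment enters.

BLOCKED by obstacle 4

Obstacle 1 [(13,14) (21,14) (24,20) (24,24) (16,20)]:
  edge (13,14)–(21,14): clear
  edge (21,14)–(24,20): clear
  edge (24,20)–(24,24): clear
  edge (24,24)–(16,20): clear
  edge (16,20)–(13,14): clear
  midpoint (10,6) outside
  → clear
Obstacle 2 [(14,8) (15,2) (24,3) (24,8) (20,10)]:
  edge (14,8)–(15,2): clear
  edge (15,2)–(24,3): clear
  edge (24,3)–(24,8): clear
  edge (24,8)–(20,10): clear
  edge (20,10)–(14,8): clear
  midpoint (10,6) outside
  → clear
Obstacle 3 [(0,14) (8,24) (0,24)]:
  edge (0,14)–(8,24): clear
  edge (8,24)–(0,24): clear
  edge (0,24)–(0,14): clear
  midpoint (10,6) outside
  → clear
Obstacle 4 [(2,8) (4,0) (11,5) (11,11) (6,10)]:
  edge (2,8)–(4,0): crosses AB
  edge (4,0)–(11,5): clear
  edge (11,5)–(11,11): crosses AB
  edge (11,11)–(6,10): clear
  edge (6,10)–(2,8): clear
  → BLOCKED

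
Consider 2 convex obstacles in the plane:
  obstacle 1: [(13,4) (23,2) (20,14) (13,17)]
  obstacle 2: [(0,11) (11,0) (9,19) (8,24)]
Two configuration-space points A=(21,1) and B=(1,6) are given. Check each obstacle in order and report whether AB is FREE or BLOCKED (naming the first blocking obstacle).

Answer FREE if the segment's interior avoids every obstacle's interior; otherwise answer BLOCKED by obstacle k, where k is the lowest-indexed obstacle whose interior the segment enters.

Obstacle 1 [(13,4) (23,2) (20,14) (13,17)]:
  edge (13,4)–(23,2): clear
  edge (23,2)–(20,14): clear
  edge (20,14)–(13,17): clear
  edge (13,17)–(13,4): clear
  midpoint (11,7/2) outside
  → clear
Obstacle 2 [(0,11) (11,0) (9,19) (8,24)]:
  edge (0,11)–(11,0): crosses AB
  edge (11,0)–(9,19): crosses AB
  edge (9,19)–(8,24): clear
  edge (8,24)–(0,11): clear
  → BLOCKED

BLOCKED by obstacle 2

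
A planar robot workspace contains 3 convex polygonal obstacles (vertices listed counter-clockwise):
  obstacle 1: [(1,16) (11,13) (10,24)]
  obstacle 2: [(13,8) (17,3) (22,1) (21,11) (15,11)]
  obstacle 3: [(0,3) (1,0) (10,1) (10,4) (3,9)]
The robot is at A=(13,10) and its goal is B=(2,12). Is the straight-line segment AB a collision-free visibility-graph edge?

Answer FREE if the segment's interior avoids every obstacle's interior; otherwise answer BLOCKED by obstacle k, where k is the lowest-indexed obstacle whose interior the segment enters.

Obstacle 1 [(1,16) (11,13) (10,24)]:
  edge (1,16)–(11,13): clear
  edge (11,13)–(10,24): clear
  edge (10,24)–(1,16): clear
  midpoint (15/2,11) outside
  → clear
Obstacle 2 [(13,8) (17,3) (22,1) (21,11) (15,11)]:
  edge (13,8)–(17,3): clear
  edge (17,3)–(22,1): clear
  edge (22,1)–(21,11): clear
  edge (21,11)–(15,11): clear
  edge (15,11)–(13,8): clear
  midpoint (15/2,11) outside
  → clear
Obstacle 3 [(0,3) (1,0) (10,1) (10,4) (3,9)]:
  edge (0,3)–(1,0): clear
  edge (1,0)–(10,1): clear
  edge (10,1)–(10,4): clear
  edge (10,4)–(3,9): clear
  edge (3,9)–(0,3): clear
  midpoint (15/2,11) outside
  → clear

FREE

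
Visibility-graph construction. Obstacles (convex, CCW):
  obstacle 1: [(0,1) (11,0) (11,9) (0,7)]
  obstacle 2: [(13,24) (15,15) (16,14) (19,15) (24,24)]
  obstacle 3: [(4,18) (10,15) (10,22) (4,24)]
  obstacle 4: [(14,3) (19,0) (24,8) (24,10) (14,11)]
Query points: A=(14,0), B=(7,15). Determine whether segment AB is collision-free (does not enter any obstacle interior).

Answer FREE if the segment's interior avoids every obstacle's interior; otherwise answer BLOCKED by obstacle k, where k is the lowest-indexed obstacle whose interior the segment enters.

BLOCKED by obstacle 1

Obstacle 1 [(0,1) (11,0) (11,9) (0,7)]:
  edge (0,1)–(11,0): clear
  edge (11,0)–(11,9): crosses AB
  edge (11,9)–(0,7): crosses AB
  edge (0,7)–(0,1): clear
  → BLOCKED
Obstacle 2 [(13,24) (15,15) (16,14) (19,15) (24,24)]:
  edge (13,24)–(15,15): clear
  edge (15,15)–(16,14): clear
  edge (16,14)–(19,15): clear
  edge (19,15)–(24,24): clear
  edge (24,24)–(13,24): clear
  midpoint (21/2,15/2) outside
  → clear
Obstacle 3 [(4,18) (10,15) (10,22) (4,24)]:
  edge (4,18)–(10,15): clear
  edge (10,15)–(10,22): clear
  edge (10,22)–(4,24): clear
  edge (4,24)–(4,18): clear
  midpoint (21/2,15/2) outside
  → clear
Obstacle 4 [(14,3) (19,0) (24,8) (24,10) (14,11)]:
  edge (14,3)–(19,0): clear
  edge (19,0)–(24,8): clear
  edge (24,8)–(24,10): clear
  edge (24,10)–(14,11): clear
  edge (14,11)–(14,3): clear
  midpoint (21/2,15/2) outside
  → clear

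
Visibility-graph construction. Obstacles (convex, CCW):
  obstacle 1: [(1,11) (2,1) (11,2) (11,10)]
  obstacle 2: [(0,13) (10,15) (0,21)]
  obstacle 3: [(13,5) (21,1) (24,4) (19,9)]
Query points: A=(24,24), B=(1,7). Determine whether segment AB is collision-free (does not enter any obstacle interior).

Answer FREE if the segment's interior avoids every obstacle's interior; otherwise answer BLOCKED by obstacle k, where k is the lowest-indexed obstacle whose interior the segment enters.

Obstacle 1 [(1,11) (2,1) (11,2) (11,10)]:
  edge (1,11)–(2,1): crosses AB
  edge (2,1)–(11,2): clear
  edge (11,2)–(11,10): clear
  edge (11,10)–(1,11): crosses AB
  → BLOCKED
Obstacle 2 [(0,13) (10,15) (0,21)]:
  edge (0,13)–(10,15): clear
  edge (10,15)–(0,21): clear
  edge (0,21)–(0,13): clear
  midpoint (25/2,31/2) outside
  → clear
Obstacle 3 [(13,5) (21,1) (24,4) (19,9)]:
  edge (13,5)–(21,1): clear
  edge (21,1)–(24,4): clear
  edge (24,4)–(19,9): clear
  edge (19,9)–(13,5): clear
  midpoint (25/2,31/2) outside
  → clear

BLOCKED by obstacle 1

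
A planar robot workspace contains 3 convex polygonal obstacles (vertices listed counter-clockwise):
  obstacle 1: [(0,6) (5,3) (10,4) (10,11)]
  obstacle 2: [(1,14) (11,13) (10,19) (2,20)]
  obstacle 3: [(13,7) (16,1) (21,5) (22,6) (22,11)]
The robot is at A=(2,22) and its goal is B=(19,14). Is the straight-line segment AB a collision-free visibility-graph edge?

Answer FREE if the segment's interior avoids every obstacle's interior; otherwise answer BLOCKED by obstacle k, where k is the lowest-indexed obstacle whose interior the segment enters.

BLOCKED by obstacle 2

Obstacle 1 [(0,6) (5,3) (10,4) (10,11)]:
  edge (0,6)–(5,3): clear
  edge (5,3)–(10,4): clear
  edge (10,4)–(10,11): clear
  edge (10,11)–(0,6): clear
  midpoint (21/2,18) outside
  → clear
Obstacle 2 [(1,14) (11,13) (10,19) (2,20)]:
  edge (1,14)–(11,13): clear
  edge (11,13)–(10,19): crosses AB
  edge (10,19)–(2,20): crosses AB
  edge (2,20)–(1,14): clear
  → BLOCKED
Obstacle 3 [(13,7) (16,1) (21,5) (22,6) (22,11)]:
  edge (13,7)–(16,1): clear
  edge (16,1)–(21,5): clear
  edge (21,5)–(22,6): clear
  edge (22,6)–(22,11): clear
  edge (22,11)–(13,7): clear
  midpoint (21/2,18) outside
  → clear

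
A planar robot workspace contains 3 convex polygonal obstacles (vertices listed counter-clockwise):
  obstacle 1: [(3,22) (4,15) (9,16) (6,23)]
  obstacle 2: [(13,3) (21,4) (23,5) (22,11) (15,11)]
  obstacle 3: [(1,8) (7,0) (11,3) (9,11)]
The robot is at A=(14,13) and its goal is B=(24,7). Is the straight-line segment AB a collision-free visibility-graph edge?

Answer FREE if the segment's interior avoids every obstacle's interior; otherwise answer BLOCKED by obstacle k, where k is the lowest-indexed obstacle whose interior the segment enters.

Obstacle 1 [(3,22) (4,15) (9,16) (6,23)]:
  edge (3,22)–(4,15): clear
  edge (4,15)–(9,16): clear
  edge (9,16)–(6,23): clear
  edge (6,23)–(3,22): clear
  midpoint (19,10) outside
  → clear
Obstacle 2 [(13,3) (21,4) (23,5) (22,11) (15,11)]:
  edge (13,3)–(21,4): clear
  edge (21,4)–(23,5): clear
  edge (23,5)–(22,11): crosses AB
  edge (22,11)–(15,11): crosses AB
  edge (15,11)–(13,3): clear
  → BLOCKED
Obstacle 3 [(1,8) (7,0) (11,3) (9,11)]:
  edge (1,8)–(7,0): clear
  edge (7,0)–(11,3): clear
  edge (11,3)–(9,11): clear
  edge (9,11)–(1,8): clear
  midpoint (19,10) outside
  → clear

BLOCKED by obstacle 2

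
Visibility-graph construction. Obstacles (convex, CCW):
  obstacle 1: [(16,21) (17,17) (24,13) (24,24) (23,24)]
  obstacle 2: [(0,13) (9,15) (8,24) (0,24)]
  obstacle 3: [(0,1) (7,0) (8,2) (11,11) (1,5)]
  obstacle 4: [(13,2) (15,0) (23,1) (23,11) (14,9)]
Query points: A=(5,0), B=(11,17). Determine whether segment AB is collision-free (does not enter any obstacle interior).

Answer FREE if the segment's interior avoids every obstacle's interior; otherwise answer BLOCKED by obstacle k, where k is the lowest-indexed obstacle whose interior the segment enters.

Obstacle 1 [(16,21) (17,17) (24,13) (24,24) (23,24)]:
  edge (16,21)–(17,17): clear
  edge (17,17)–(24,13): clear
  edge (24,13)–(24,24): clear
  edge (24,24)–(23,24): clear
  edge (23,24)–(16,21): clear
  midpoint (8,17/2) outside
  → clear
Obstacle 2 [(0,13) (9,15) (8,24) (0,24)]:
  edge (0,13)–(9,15): clear
  edge (9,15)–(8,24): clear
  edge (8,24)–(0,24): clear
  edge (0,24)–(0,13): clear
  midpoint (8,17/2) outside
  → clear
Obstacle 3 [(0,1) (7,0) (8,2) (11,11) (1,5)]:
  edge (0,1)–(7,0): crosses AB
  edge (7,0)–(8,2): clear
  edge (8,2)–(11,11): clear
  edge (11,11)–(1,5): crosses AB
  edge (1,5)–(0,1): clear
  → BLOCKED
Obstacle 4 [(13,2) (15,0) (23,1) (23,11) (14,9)]:
  edge (13,2)–(15,0): clear
  edge (15,0)–(23,1): clear
  edge (23,1)–(23,11): clear
  edge (23,11)–(14,9): clear
  edge (14,9)–(13,2): clear
  midpoint (8,17/2) outside
  → clear

BLOCKED by obstacle 3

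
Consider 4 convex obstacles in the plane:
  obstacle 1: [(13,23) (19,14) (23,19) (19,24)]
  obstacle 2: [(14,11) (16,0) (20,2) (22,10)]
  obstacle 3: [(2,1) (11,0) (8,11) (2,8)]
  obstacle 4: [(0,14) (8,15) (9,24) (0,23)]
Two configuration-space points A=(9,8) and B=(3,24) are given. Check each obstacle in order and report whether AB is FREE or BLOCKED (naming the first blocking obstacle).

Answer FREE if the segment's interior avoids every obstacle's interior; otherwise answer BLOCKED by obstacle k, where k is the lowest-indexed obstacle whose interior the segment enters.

Obstacle 1 [(13,23) (19,14) (23,19) (19,24)]:
  edge (13,23)–(19,14): clear
  edge (19,14)–(23,19): clear
  edge (23,19)–(19,24): clear
  edge (19,24)–(13,23): clear
  midpoint (6,16) outside
  → clear
Obstacle 2 [(14,11) (16,0) (20,2) (22,10)]:
  edge (14,11)–(16,0): clear
  edge (16,0)–(20,2): clear
  edge (20,2)–(22,10): clear
  edge (22,10)–(14,11): clear
  midpoint (6,16) outside
  → clear
Obstacle 3 [(2,1) (11,0) (8,11) (2,8)]:
  edge (2,1)–(11,0): clear
  edge (11,0)–(8,11): crosses AB
  edge (8,11)–(2,8): crosses AB
  edge (2,8)–(2,1): clear
  → BLOCKED
Obstacle 4 [(0,14) (8,15) (9,24) (0,23)]:
  edge (0,14)–(8,15): crosses AB
  edge (8,15)–(9,24): clear
  edge (9,24)–(0,23): crosses AB
  edge (0,23)–(0,14): clear
  → BLOCKED

BLOCKED by obstacle 3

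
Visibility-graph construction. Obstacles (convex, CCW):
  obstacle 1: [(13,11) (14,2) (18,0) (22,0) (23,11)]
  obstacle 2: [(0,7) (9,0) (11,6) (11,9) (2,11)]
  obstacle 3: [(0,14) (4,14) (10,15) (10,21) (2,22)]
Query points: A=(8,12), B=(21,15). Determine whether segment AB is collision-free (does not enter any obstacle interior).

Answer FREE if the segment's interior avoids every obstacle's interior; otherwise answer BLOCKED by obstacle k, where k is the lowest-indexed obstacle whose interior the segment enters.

FREE

Obstacle 1 [(13,11) (14,2) (18,0) (22,0) (23,11)]:
  edge (13,11)–(14,2): clear
  edge (14,2)–(18,0): clear
  edge (18,0)–(22,0): clear
  edge (22,0)–(23,11): clear
  edge (23,11)–(13,11): clear
  midpoint (29/2,27/2) outside
  → clear
Obstacle 2 [(0,7) (9,0) (11,6) (11,9) (2,11)]:
  edge (0,7)–(9,0): clear
  edge (9,0)–(11,6): clear
  edge (11,6)–(11,9): clear
  edge (11,9)–(2,11): clear
  edge (2,11)–(0,7): clear
  midpoint (29/2,27/2) outside
  → clear
Obstacle 3 [(0,14) (4,14) (10,15) (10,21) (2,22)]:
  edge (0,14)–(4,14): clear
  edge (4,14)–(10,15): clear
  edge (10,15)–(10,21): clear
  edge (10,21)–(2,22): clear
  edge (2,22)–(0,14): clear
  midpoint (29/2,27/2) outside
  → clear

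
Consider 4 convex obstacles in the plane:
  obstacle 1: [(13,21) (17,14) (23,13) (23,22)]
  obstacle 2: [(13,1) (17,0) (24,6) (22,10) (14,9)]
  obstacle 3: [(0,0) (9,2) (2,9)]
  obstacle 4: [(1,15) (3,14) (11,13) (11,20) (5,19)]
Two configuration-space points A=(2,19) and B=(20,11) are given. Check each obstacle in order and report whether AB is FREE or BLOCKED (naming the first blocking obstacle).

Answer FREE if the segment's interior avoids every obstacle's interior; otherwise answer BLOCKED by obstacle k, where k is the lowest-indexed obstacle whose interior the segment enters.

BLOCKED by obstacle 4

Obstacle 1 [(13,21) (17,14) (23,13) (23,22)]:
  edge (13,21)–(17,14): clear
  edge (17,14)–(23,13): clear
  edge (23,13)–(23,22): clear
  edge (23,22)–(13,21): clear
  midpoint (11,15) outside
  → clear
Obstacle 2 [(13,1) (17,0) (24,6) (22,10) (14,9)]:
  edge (13,1)–(17,0): clear
  edge (17,0)–(24,6): clear
  edge (24,6)–(22,10): clear
  edge (22,10)–(14,9): clear
  edge (14,9)–(13,1): clear
  midpoint (11,15) outside
  → clear
Obstacle 3 [(0,0) (9,2) (2,9)]:
  edge (0,0)–(9,2): clear
  edge (9,2)–(2,9): clear
  edge (2,9)–(0,0): clear
  midpoint (11,15) outside
  → clear
Obstacle 4 [(1,15) (3,14) (11,13) (11,20) (5,19)]:
  edge (1,15)–(3,14): clear
  edge (3,14)–(11,13): clear
  edge (11,13)–(11,20): crosses AB
  edge (11,20)–(5,19): clear
  edge (5,19)–(1,15): crosses AB
  → BLOCKED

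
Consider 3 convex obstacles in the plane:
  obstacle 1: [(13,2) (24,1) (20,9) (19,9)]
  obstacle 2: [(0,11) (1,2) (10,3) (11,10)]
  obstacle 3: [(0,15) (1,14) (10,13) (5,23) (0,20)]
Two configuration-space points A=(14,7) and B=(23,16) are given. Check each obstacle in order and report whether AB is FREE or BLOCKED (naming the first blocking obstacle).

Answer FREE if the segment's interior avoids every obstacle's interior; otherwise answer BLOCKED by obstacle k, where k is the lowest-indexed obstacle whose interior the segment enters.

FREE

Obstacle 1 [(13,2) (24,1) (20,9) (19,9)]:
  edge (13,2)–(24,1): clear
  edge (24,1)–(20,9): clear
  edge (20,9)–(19,9): clear
  edge (19,9)–(13,2): clear
  midpoint (37/2,23/2) outside
  → clear
Obstacle 2 [(0,11) (1,2) (10,3) (11,10)]:
  edge (0,11)–(1,2): clear
  edge (1,2)–(10,3): clear
  edge (10,3)–(11,10): clear
  edge (11,10)–(0,11): clear
  midpoint (37/2,23/2) outside
  → clear
Obstacle 3 [(0,15) (1,14) (10,13) (5,23) (0,20)]:
  edge (0,15)–(1,14): clear
  edge (1,14)–(10,13): clear
  edge (10,13)–(5,23): clear
  edge (5,23)–(0,20): clear
  edge (0,20)–(0,15): clear
  midpoint (37/2,23/2) outside
  → clear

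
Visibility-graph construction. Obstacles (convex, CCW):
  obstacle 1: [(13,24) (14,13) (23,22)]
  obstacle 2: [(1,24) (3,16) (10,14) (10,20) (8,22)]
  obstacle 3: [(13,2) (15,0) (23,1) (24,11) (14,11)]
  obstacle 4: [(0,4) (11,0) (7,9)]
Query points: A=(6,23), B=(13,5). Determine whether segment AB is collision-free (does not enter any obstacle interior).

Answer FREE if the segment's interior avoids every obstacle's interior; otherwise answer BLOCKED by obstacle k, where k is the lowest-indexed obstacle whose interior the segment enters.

BLOCKED by obstacle 2

Obstacle 1 [(13,24) (14,13) (23,22)]:
  edge (13,24)–(14,13): clear
  edge (14,13)–(23,22): clear
  edge (23,22)–(13,24): clear
  midpoint (19/2,14) outside
  → clear
Obstacle 2 [(1,24) (3,16) (10,14) (10,20) (8,22)]:
  edge (1,24)–(3,16): clear
  edge (3,16)–(10,14): crosses AB
  edge (10,14)–(10,20): clear
  edge (10,20)–(8,22): clear
  edge (8,22)–(1,24): crosses AB
  → BLOCKED
Obstacle 3 [(13,2) (15,0) (23,1) (24,11) (14,11)]:
  edge (13,2)–(15,0): clear
  edge (15,0)–(23,1): clear
  edge (23,1)–(24,11): clear
  edge (24,11)–(14,11): clear
  edge (14,11)–(13,2): clear
  midpoint (19/2,14) outside
  → clear
Obstacle 4 [(0,4) (11,0) (7,9)]:
  edge (0,4)–(11,0): clear
  edge (11,0)–(7,9): clear
  edge (7,9)–(0,4): clear
  midpoint (19/2,14) outside
  → clear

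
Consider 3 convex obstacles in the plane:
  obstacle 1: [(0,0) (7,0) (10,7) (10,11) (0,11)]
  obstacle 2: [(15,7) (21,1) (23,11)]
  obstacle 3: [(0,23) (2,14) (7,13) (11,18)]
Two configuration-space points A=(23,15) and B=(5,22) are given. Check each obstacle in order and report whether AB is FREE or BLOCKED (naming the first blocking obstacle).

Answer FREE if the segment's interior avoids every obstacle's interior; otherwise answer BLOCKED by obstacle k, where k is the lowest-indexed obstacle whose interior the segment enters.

FREE

Obstacle 1 [(0,0) (7,0) (10,7) (10,11) (0,11)]:
  edge (0,0)–(7,0): clear
  edge (7,0)–(10,7): clear
  edge (10,7)–(10,11): clear
  edge (10,11)–(0,11): clear
  edge (0,11)–(0,0): clear
  midpoint (14,37/2) outside
  → clear
Obstacle 2 [(15,7) (21,1) (23,11)]:
  edge (15,7)–(21,1): clear
  edge (21,1)–(23,11): clear
  edge (23,11)–(15,7): clear
  midpoint (14,37/2) outside
  → clear
Obstacle 3 [(0,23) (2,14) (7,13) (11,18)]:
  edge (0,23)–(2,14): clear
  edge (2,14)–(7,13): clear
  edge (7,13)–(11,18): clear
  edge (11,18)–(0,23): clear
  midpoint (14,37/2) outside
  → clear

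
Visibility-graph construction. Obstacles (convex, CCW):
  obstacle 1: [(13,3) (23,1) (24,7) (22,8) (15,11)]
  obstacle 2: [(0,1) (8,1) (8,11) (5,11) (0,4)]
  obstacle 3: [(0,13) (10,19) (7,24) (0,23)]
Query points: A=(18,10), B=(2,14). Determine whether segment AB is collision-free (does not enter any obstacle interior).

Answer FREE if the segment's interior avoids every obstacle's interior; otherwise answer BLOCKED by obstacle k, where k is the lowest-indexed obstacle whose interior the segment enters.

BLOCKED by obstacle 1

Obstacle 1 [(13,3) (23,1) (24,7) (22,8) (15,11)]:
  edge (13,3)–(23,1): clear
  edge (23,1)–(24,7): clear
  edge (24,7)–(22,8): clear
  edge (22,8)–(15,11): crosses AB
  edge (15,11)–(13,3): crosses AB
  → BLOCKED
Obstacle 2 [(0,1) (8,1) (8,11) (5,11) (0,4)]:
  edge (0,1)–(8,1): clear
  edge (8,1)–(8,11): clear
  edge (8,11)–(5,11): clear
  edge (5,11)–(0,4): clear
  edge (0,4)–(0,1): clear
  midpoint (10,12) outside
  → clear
Obstacle 3 [(0,13) (10,19) (7,24) (0,23)]:
  edge (0,13)–(10,19): clear
  edge (10,19)–(7,24): clear
  edge (7,24)–(0,23): clear
  edge (0,23)–(0,13): clear
  midpoint (10,12) outside
  → clear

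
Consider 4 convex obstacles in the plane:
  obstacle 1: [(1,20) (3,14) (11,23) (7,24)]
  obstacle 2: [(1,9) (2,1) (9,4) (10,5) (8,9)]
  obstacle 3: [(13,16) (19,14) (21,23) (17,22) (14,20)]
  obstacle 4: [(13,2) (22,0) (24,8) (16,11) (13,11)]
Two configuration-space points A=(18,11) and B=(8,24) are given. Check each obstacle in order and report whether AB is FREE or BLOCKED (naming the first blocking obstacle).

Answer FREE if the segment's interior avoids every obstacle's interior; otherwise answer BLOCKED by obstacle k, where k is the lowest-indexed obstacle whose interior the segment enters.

Obstacle 1 [(1,20) (3,14) (11,23) (7,24)]:
  edge (1,20)–(3,14): clear
  edge (3,14)–(11,23): crosses AB
  edge (11,23)–(7,24): crosses AB
  edge (7,24)–(1,20): clear
  → BLOCKED
Obstacle 2 [(1,9) (2,1) (9,4) (10,5) (8,9)]:
  edge (1,9)–(2,1): clear
  edge (2,1)–(9,4): clear
  edge (9,4)–(10,5): clear
  edge (10,5)–(8,9): clear
  edge (8,9)–(1,9): clear
  midpoint (13,35/2) outside
  → clear
Obstacle 3 [(13,16) (19,14) (21,23) (17,22) (14,20)]:
  edge (13,16)–(19,14): crosses AB
  edge (19,14)–(21,23): clear
  edge (21,23)–(17,22): clear
  edge (17,22)–(14,20): clear
  edge (14,20)–(13,16): crosses AB
  → BLOCKED
Obstacle 4 [(13,2) (22,0) (24,8) (16,11) (13,11)]:
  edge (13,2)–(22,0): clear
  edge (22,0)–(24,8): clear
  edge (24,8)–(16,11): clear
  edge (16,11)–(13,11): clear
  edge (13,11)–(13,2): clear
  midpoint (13,35/2) outside
  → clear

BLOCKED by obstacle 1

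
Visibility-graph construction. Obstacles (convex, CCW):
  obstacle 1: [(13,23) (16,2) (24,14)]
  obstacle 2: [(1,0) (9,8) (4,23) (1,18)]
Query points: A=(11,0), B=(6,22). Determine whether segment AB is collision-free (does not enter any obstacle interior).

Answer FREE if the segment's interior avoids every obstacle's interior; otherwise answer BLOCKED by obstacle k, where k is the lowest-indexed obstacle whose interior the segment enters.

FREE

Obstacle 1 [(13,23) (16,2) (24,14)]:
  edge (13,23)–(16,2): clear
  edge (16,2)–(24,14): clear
  edge (24,14)–(13,23): clear
  midpoint (17/2,11) outside
  → clear
Obstacle 2 [(1,0) (9,8) (4,23) (1,18)]:
  edge (1,0)–(9,8): clear
  edge (9,8)–(4,23): clear
  edge (4,23)–(1,18): clear
  edge (1,18)–(1,0): clear
  midpoint (17/2,11) outside
  → clear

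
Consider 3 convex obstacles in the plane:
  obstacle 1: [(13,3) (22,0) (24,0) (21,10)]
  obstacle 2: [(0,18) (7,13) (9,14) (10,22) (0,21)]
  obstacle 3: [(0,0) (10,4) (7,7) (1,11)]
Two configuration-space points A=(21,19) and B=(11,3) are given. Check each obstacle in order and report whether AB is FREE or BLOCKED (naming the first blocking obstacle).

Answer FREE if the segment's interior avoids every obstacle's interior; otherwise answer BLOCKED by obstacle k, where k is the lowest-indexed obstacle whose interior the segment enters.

Obstacle 1 [(13,3) (22,0) (24,0) (21,10)]:
  edge (13,3)–(22,0): clear
  edge (22,0)–(24,0): clear
  edge (24,0)–(21,10): clear
  edge (21,10)–(13,3): clear
  midpoint (16,11) outside
  → clear
Obstacle 2 [(0,18) (7,13) (9,14) (10,22) (0,21)]:
  edge (0,18)–(7,13): clear
  edge (7,13)–(9,14): clear
  edge (9,14)–(10,22): clear
  edge (10,22)–(0,21): clear
  edge (0,21)–(0,18): clear
  midpoint (16,11) outside
  → clear
Obstacle 3 [(0,0) (10,4) (7,7) (1,11)]:
  edge (0,0)–(10,4): clear
  edge (10,4)–(7,7): clear
  edge (7,7)–(1,11): clear
  edge (1,11)–(0,0): clear
  midpoint (16,11) outside
  → clear

FREE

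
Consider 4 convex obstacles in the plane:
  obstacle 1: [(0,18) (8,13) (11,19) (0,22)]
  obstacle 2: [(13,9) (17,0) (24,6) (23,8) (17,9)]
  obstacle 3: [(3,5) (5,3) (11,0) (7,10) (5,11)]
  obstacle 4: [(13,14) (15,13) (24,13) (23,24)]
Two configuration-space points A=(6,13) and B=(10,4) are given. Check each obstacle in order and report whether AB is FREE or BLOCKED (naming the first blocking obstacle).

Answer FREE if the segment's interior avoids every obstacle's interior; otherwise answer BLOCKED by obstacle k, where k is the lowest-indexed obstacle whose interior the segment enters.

Obstacle 1 [(0,18) (8,13) (11,19) (0,22)]:
  edge (0,18)–(8,13): clear
  edge (8,13)–(11,19): clear
  edge (11,19)–(0,22): clear
  edge (0,22)–(0,18): clear
  midpoint (8,17/2) outside
  → clear
Obstacle 2 [(13,9) (17,0) (24,6) (23,8) (17,9)]:
  edge (13,9)–(17,0): clear
  edge (17,0)–(24,6): clear
  edge (24,6)–(23,8): clear
  edge (23,8)–(17,9): clear
  edge (17,9)–(13,9): clear
  midpoint (8,17/2) outside
  → clear
Obstacle 3 [(3,5) (5,3) (11,0) (7,10) (5,11)]:
  edge (3,5)–(5,3): clear
  edge (5,3)–(11,0): clear
  edge (11,0)–(7,10): clear
  edge (7,10)–(5,11): clear
  edge (5,11)–(3,5): clear
  midpoint (8,17/2) outside
  → clear
Obstacle 4 [(13,14) (15,13) (24,13) (23,24)]:
  edge (13,14)–(15,13): clear
  edge (15,13)–(24,13): clear
  edge (24,13)–(23,24): clear
  edge (23,24)–(13,14): clear
  midpoint (8,17/2) outside
  → clear

FREE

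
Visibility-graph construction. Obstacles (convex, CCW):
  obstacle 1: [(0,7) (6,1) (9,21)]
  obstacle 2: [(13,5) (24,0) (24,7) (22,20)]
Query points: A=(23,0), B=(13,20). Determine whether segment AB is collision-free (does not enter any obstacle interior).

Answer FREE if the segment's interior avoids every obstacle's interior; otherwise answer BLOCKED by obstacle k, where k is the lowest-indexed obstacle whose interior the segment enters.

Obstacle 1 [(0,7) (6,1) (9,21)]:
  edge (0,7)–(6,1): clear
  edge (6,1)–(9,21): clear
  edge (9,21)–(0,7): clear
  midpoint (18,10) outside
  → clear
Obstacle 2 [(13,5) (24,0) (24,7) (22,20)]:
  edge (13,5)–(24,0): crosses AB
  edge (24,0)–(24,7): clear
  edge (24,7)–(22,20): clear
  edge (22,20)–(13,5): crosses AB
  → BLOCKED

BLOCKED by obstacle 2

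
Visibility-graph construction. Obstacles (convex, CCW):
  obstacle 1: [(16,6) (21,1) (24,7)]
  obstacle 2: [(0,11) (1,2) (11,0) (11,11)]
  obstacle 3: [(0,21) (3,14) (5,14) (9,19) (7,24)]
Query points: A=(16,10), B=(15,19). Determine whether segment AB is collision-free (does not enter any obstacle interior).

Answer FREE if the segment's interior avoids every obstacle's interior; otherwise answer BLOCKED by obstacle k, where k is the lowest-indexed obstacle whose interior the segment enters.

FREE

Obstacle 1 [(16,6) (21,1) (24,7)]:
  edge (16,6)–(21,1): clear
  edge (21,1)–(24,7): clear
  edge (24,7)–(16,6): clear
  midpoint (31/2,29/2) outside
  → clear
Obstacle 2 [(0,11) (1,2) (11,0) (11,11)]:
  edge (0,11)–(1,2): clear
  edge (1,2)–(11,0): clear
  edge (11,0)–(11,11): clear
  edge (11,11)–(0,11): clear
  midpoint (31/2,29/2) outside
  → clear
Obstacle 3 [(0,21) (3,14) (5,14) (9,19) (7,24)]:
  edge (0,21)–(3,14): clear
  edge (3,14)–(5,14): clear
  edge (5,14)–(9,19): clear
  edge (9,19)–(7,24): clear
  edge (7,24)–(0,21): clear
  midpoint (31/2,29/2) outside
  → clear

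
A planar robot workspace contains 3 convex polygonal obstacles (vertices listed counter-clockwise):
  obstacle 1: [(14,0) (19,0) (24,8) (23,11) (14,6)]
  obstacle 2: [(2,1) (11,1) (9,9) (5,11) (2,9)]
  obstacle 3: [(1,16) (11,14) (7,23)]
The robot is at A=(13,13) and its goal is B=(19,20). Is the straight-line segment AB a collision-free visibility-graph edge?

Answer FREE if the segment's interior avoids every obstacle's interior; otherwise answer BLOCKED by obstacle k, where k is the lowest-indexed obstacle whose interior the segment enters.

Obstacle 1 [(14,0) (19,0) (24,8) (23,11) (14,6)]:
  edge (14,0)–(19,0): clear
  edge (19,0)–(24,8): clear
  edge (24,8)–(23,11): clear
  edge (23,11)–(14,6): clear
  edge (14,6)–(14,0): clear
  midpoint (16,33/2) outside
  → clear
Obstacle 2 [(2,1) (11,1) (9,9) (5,11) (2,9)]:
  edge (2,1)–(11,1): clear
  edge (11,1)–(9,9): clear
  edge (9,9)–(5,11): clear
  edge (5,11)–(2,9): clear
  edge (2,9)–(2,1): clear
  midpoint (16,33/2) outside
  → clear
Obstacle 3 [(1,16) (11,14) (7,23)]:
  edge (1,16)–(11,14): clear
  edge (11,14)–(7,23): clear
  edge (7,23)–(1,16): clear
  midpoint (16,33/2) outside
  → clear

FREE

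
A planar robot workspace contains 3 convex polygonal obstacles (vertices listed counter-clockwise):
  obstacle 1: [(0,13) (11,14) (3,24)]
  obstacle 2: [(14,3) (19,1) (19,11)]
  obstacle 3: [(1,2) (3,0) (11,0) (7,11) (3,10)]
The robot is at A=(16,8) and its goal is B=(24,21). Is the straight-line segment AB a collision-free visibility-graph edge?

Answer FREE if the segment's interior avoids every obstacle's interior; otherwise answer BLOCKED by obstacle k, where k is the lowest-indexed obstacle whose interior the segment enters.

Obstacle 1 [(0,13) (11,14) (3,24)]:
  edge (0,13)–(11,14): clear
  edge (11,14)–(3,24): clear
  edge (3,24)–(0,13): clear
  midpoint (20,29/2) outside
  → clear
Obstacle 2 [(14,3) (19,1) (19,11)]:
  edge (14,3)–(19,1): clear
  edge (19,1)–(19,11): clear
  edge (19,11)–(14,3): clear
  midpoint (20,29/2) outside
  → clear
Obstacle 3 [(1,2) (3,0) (11,0) (7,11) (3,10)]:
  edge (1,2)–(3,0): clear
  edge (3,0)–(11,0): clear
  edge (11,0)–(7,11): clear
  edge (7,11)–(3,10): clear
  edge (3,10)–(1,2): clear
  midpoint (20,29/2) outside
  → clear

FREE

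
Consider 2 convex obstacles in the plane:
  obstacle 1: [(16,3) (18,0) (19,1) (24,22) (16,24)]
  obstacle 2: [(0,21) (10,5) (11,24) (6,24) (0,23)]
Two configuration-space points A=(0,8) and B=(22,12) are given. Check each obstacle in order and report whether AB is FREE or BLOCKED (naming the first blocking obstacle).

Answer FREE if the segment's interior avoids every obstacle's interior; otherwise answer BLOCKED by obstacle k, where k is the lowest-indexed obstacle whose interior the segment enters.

Obstacle 1 [(16,3) (18,0) (19,1) (24,22) (16,24)]:
  edge (16,3)–(18,0): clear
  edge (18,0)–(19,1): clear
  edge (19,1)–(24,22): crosses AB
  edge (24,22)–(16,24): clear
  edge (16,24)–(16,3): crosses AB
  → BLOCKED
Obstacle 2 [(0,21) (10,5) (11,24) (6,24) (0,23)]:
  edge (0,21)–(10,5): crosses AB
  edge (10,5)–(11,24): crosses AB
  edge (11,24)–(6,24): clear
  edge (6,24)–(0,23): clear
  edge (0,23)–(0,21): clear
  → BLOCKED

BLOCKED by obstacle 1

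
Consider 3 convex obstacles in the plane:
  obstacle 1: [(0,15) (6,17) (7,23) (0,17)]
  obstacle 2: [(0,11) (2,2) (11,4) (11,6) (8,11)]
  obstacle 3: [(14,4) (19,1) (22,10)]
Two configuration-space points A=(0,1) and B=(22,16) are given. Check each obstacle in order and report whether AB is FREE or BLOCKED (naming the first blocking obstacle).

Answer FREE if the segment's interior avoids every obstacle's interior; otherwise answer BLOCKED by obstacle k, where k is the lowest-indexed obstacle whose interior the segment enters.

BLOCKED by obstacle 2

Obstacle 1 [(0,15) (6,17) (7,23) (0,17)]:
  edge (0,15)–(6,17): clear
  edge (6,17)–(7,23): clear
  edge (7,23)–(0,17): clear
  edge (0,17)–(0,15): clear
  midpoint (11,17/2) outside
  → clear
Obstacle 2 [(0,11) (2,2) (11,4) (11,6) (8,11)]:
  edge (0,11)–(2,2): crosses AB
  edge (2,2)–(11,4): clear
  edge (11,4)–(11,6): clear
  edge (11,6)–(8,11): crosses AB
  edge (8,11)–(0,11): clear
  → BLOCKED
Obstacle 3 [(14,4) (19,1) (22,10)]:
  edge (14,4)–(19,1): clear
  edge (19,1)–(22,10): clear
  edge (22,10)–(14,4): clear
  midpoint (11,17/2) outside
  → clear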